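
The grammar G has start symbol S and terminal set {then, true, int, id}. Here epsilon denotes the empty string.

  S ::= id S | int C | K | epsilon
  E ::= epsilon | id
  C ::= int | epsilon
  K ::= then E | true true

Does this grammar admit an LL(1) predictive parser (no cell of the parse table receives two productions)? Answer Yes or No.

FIRST(S) = {epsilon, id, int, then, true}
FIRST(E) = {epsilon, id}
FIRST(C) = {epsilon, int}
FIRST(K) = {then, true}
FOLLOW(S) = {$}
FOLLOW(E) = {$}
FOLLOW(C) = {$}
FOLLOW(K) = {$}
Each cell of M receives at most one production.

Yes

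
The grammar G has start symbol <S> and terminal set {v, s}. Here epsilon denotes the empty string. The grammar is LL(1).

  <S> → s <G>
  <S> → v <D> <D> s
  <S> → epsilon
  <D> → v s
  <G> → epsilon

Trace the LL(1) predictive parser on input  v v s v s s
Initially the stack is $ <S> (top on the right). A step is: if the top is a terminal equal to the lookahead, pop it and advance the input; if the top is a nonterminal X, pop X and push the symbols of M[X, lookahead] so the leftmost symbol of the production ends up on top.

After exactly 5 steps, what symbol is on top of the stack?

     Stack          Input          Action
  1  $ <S>          v v s v s s $  expand <S> → v <D> <D> s
  2  $ s <D> <D> v  v v s v s s $  match v
  3  $ s <D> <D>    v s v s s $    expand <D> → v s
  4  $ s <D> s v    v s v s s $    match v
  5  $ s <D> s      s v s s $      match s
Stack after step 5: $ s <D> (top = <D>).

<D>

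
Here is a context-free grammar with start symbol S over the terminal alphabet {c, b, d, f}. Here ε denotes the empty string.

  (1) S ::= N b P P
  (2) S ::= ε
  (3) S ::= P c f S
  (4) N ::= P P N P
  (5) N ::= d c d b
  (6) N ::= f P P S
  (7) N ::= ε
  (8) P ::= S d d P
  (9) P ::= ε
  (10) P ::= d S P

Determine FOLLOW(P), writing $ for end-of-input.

{$, b, c, d, f}

FIRST(S) = {ε, b, c, d, f}  (via N b P P, P c f S)
FIRST(P) = {ε, b, c, d, f}  (via S d d P)
FIRST(N) = {ε, b, c, d, f}  (via P P N P)
FOLLOW(S) includes $ since S is the start symbol.
FOLLOW(N): in S::=N b P P, N is followed by b P P with FIRST {b}; in N::=P P N P, N is followed by P with FIRST {ε, b, c, d, f}; in N::=P P N P, the suffix after N is nullable (adds nothing new). Thus FOLLOW(N) = {b, c, d, f}.
FOLLOW(S): in S::=P c f S, the suffix after S is empty (adds nothing new); in N::=f P P S, the suffix after S is empty, so FOLLOW(S) ⊇ FOLLOW(N) = {b, c, d, f}; in P::=S d d P, S is followed by d d P with FIRST {d}; in P::=d S P, S is followed by P with FIRST {ε, b, c, d, f}; in P::=d S P, the suffix after S is nullable, so FOLLOW(S) ⊇ FOLLOW(P) = {$, b, c, d, f}. Thus FOLLOW(S) = {$, b, c, d, f}.
FOLLOW(P): in S::=N b P P (occurrence 1), P is followed by P with FIRST {ε, b, c, d, f}; in S::=N b P P (occurrence 1), the suffix after P is nullable, so FOLLOW(P) ⊇ FOLLOW(S) = {$, b, c, d, f}; in S::=N b P P (occurrence 2), the suffix after P is empty, so FOLLOW(P) ⊇ FOLLOW(S) = {$, b, c, d, f}; in S::=P c f S, P is followed by c f S with FIRST {c}; in N::=P P N P (occurrence 1), P is followed by P N P with FIRST {ε, b, c, d, f}; in N::=P P N P (occurrence 1), the suffix after P is nullable, so FOLLOW(P) ⊇ FOLLOW(N) = {b, c, d, f}; in N::=P P N P (occurrence 2), P is followed by N P with FIRST {ε, b, c, d, f}; in N::=P P N P (occurrence 2), the suffix after P is nullable, so FOLLOW(P) ⊇ FOLLOW(N) = {b, c, d, f}; in N::=P P N P (occurrence 3), the suffix after P is empty, so FOLLOW(P) ⊇ FOLLOW(N) = {b, c, d, f}; in N::=f P P S (occurrence 1), P is followed by P S with FIRST {ε, b, c, d, f}; in N::=f P P S (occurrence 1), the suffix after P is nullable, so FOLLOW(P) ⊇ FOLLOW(N) = {b, c, d, f}; in N::=f P P S (occurrence 2), P is followed by S with FIRST {ε, b, c, d, f}; in N::=f P P S (occurrence 2), the suffix after P is nullable, so FOLLOW(P) ⊇ FOLLOW(N) = {b, c, d, f}; in P::=S d d P, the suffix after P is empty (adds nothing new); in P::=d S P, the suffix after P is empty (adds nothing new). Thus FOLLOW(P) = {$, b, c, d, f}.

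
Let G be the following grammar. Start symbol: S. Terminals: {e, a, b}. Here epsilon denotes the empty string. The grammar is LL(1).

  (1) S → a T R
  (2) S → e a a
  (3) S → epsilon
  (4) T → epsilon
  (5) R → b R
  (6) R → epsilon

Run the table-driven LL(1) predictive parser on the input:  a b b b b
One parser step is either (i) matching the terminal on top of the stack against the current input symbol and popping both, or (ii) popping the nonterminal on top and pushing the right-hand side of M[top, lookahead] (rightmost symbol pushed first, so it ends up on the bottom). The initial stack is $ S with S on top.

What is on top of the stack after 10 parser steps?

step 1: stack=$ S  input=a b b b b $  — expand S → a T R
step 2: stack=$ R T a  input=a b b b b $  — match a
step 3: stack=$ R T  input=b b b b $  — expand T → epsilon
step 4: stack=$ R  input=b b b b $  — expand R → b R
step 5: stack=$ R b  input=b b b b $  — match b
step 6: stack=$ R  input=b b b $  — expand R → b R
step 7: stack=$ R b  input=b b b $  — match b
step 8: stack=$ R  input=b b $  — expand R → b R
step 9: stack=$ R b  input=b b $  — match b
step 10: stack=$ R  input=b $  — expand R → b R
Stack after step 10: $ R b (top = b).

b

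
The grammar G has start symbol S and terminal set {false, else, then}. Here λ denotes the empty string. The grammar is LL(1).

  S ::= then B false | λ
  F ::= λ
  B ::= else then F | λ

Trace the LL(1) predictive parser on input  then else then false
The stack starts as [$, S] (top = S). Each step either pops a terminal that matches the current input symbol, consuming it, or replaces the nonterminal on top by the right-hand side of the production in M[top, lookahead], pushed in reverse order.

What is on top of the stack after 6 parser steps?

false

     Stack                Input                   Action
  1  $ S                  then else then false $  expand S ::= then B false
  2  $ false B then       then else then false $  match then
  3  $ false B            else then false $       expand B ::= else then F
  4  $ false F then else  else then false $       match else
  5  $ false F then       then false $            match then
  6  $ false F            false $                 expand F ::= λ
Stack after step 6: $ false (top = false).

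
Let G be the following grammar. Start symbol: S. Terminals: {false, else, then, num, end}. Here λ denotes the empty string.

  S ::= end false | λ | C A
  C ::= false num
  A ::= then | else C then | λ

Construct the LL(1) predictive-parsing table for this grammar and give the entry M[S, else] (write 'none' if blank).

none

FIRST(C) = {false}
FIRST(A) = {λ, else, then}
FIRST(S) = {λ, end, false}  (via C A)
FOLLOW(S) includes $ since S is the start symbol.
FOLLOW(S): S appears on no right-hand side. Thus FOLLOW(S) = {$}.
For S ::= end false: FIRST(end false) = {end}, so it goes in M[S, t] for t ∈ {end}.
For S ::= λ: FIRST(λ) = {λ}, so it goes in M[S, t] for t ∈ {}; since λ ∈ FIRST, also for every t ∈ FOLLOW(S) = {$}.
For S ::= C A: FIRST(C A) = {false}, so it goes in M[S, t] for t ∈ {false}.
None of these place a production in M[S, else].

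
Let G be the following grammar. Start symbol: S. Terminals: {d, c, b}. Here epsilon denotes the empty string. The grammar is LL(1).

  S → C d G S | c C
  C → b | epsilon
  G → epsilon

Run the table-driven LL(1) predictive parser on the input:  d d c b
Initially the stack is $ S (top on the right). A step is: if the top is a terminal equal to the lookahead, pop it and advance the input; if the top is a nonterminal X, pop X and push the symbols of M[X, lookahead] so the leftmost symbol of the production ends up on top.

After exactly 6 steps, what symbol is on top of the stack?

d

step 1: stack=$ S  input=d d c b $  — expand S → C d G S
step 2: stack=$ S G d C  input=d d c b $  — expand C → epsilon
step 3: stack=$ S G d  input=d d c b $  — match d
step 4: stack=$ S G  input=d c b $  — expand G → epsilon
step 5: stack=$ S  input=d c b $  — expand S → C d G S
step 6: stack=$ S G d C  input=d c b $  — expand C → epsilon
Stack after step 6: $ S G d (top = d).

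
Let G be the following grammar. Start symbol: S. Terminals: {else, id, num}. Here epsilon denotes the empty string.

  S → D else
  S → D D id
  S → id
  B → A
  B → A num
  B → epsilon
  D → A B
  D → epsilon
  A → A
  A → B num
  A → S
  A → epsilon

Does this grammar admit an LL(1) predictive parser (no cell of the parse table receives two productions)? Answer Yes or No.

FIRST(S) = {else, id, num}
FIRST(B) = {epsilon, else, id, num}
FIRST(D) = {epsilon, else, id, num}
FIRST(A) = {epsilon, else, id, num}
FOLLOW(S) = {$, else, id, num}
FOLLOW(B) = {else, id, num}
FOLLOW(D) = {else, id, num}
FOLLOW(A) = {else, id, num}
Cell M[A, else] receives both A → A and A → B num and A → S and A → epsilon — the grammar is not LL(1).

No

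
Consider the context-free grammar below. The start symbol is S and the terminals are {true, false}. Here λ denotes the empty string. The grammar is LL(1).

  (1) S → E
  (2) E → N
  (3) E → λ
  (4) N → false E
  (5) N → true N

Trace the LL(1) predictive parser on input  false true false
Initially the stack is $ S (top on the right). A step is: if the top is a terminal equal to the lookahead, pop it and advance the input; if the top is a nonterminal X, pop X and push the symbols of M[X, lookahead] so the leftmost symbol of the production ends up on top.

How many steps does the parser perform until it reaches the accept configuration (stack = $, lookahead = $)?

10

      Stack      Input               Action
   1  $ S        false true false $  expand S → E
   2  $ E        false true false $  expand E → N
   3  $ N        false true false $  expand N → false E
   4  $ E false  false true false $  match false
   5  $ E        true false $        expand E → N
   6  $ N        true false $        expand N → true N
   7  $ N true   true false $        match true
   8  $ N        false $             expand N → false E
   9  $ E false  false $             match false
  10  $ E        $                   expand E → λ
Accept reached after 10 steps.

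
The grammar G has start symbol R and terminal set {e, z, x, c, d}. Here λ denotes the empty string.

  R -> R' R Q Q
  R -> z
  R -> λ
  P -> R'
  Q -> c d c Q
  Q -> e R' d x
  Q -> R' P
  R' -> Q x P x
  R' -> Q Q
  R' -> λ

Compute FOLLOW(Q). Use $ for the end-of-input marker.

FIRST(R): from R->R' R Q Q we get {λ, c, e, x, z}; from R->z we get {z}; from R->λ we get {λ}. So FIRST(R) = {λ, c, e, x, z}.
FIRST(P): from P->R' we get {λ, c, e, x}. So FIRST(P) = {λ, c, e, x}.
FIRST(Q): from Q->c d c Q we get {c}; from Q->e R' d x we get {e}; from Q->R' P we get {λ, c, e, x}. So FIRST(Q) = {λ, c, e, x}.
FIRST(R'): from R'->Q x P x we get {c, e, x}; from R'->Q Q we get {λ, c, e, x}; from R'->λ we get {λ}. So FIRST(R') = {λ, c, e, x}.
FOLLOW(R) includes $ since R is the start symbol.
FOLLOW(R): in R->R' R Q Q, R is followed by Q Q with FIRST {λ, c, e, x}; in R->R' R Q Q, the suffix after R is nullable (adds nothing new). Thus FOLLOW(R) = {$, c, e, x}.
FOLLOW(P): in Q->R' P, the suffix after P is empty, so FOLLOW(P) ⊇ FOLLOW(Q) = {$, c, d, e, x, z}; in R'->Q x P x, P is followed by x with FIRST {x}. Thus FOLLOW(P) = {$, c, d, e, x, z}.
FOLLOW(Q): in R->R' R Q Q (occurrence 1), Q is followed by Q with FIRST {λ, c, e, x}; in R->R' R Q Q (occurrence 1), the suffix after Q is nullable, so FOLLOW(Q) ⊇ FOLLOW(R) = {$, c, e, x}; in R->R' R Q Q (occurrence 2), the suffix after Q is empty, so FOLLOW(Q) ⊇ FOLLOW(R) = {$, c, e, x}; in Q->c d c Q, the suffix after Q is empty (adds nothing new); in R'->Q x P x, Q is followed by x P x with FIRST {x}; in R'->Q Q (occurrence 1), Q is followed by Q with FIRST {λ, c, e, x}; in R'->Q Q (occurrence 1), the suffix after Q is nullable, so FOLLOW(Q) ⊇ FOLLOW(R') = {$, c, d, e, x, z}; in R'->Q Q (occurrence 2), the suffix after Q is empty, so FOLLOW(Q) ⊇ FOLLOW(R') = {$, c, d, e, x, z}. Thus FOLLOW(Q) = {$, c, d, e, x, z}.
FOLLOW(R'): in R->R' R Q Q, R' is followed by R Q Q with FIRST {λ, c, e, x, z}; in R->R' R Q Q, the suffix after R' is nullable, so FOLLOW(R') ⊇ FOLLOW(R) = {$, c, e, x}; in P->R', the suffix after R' is empty, so FOLLOW(R') ⊇ FOLLOW(P) = {$, c, d, e, x, z}; in Q->e R' d x, R' is followed by d x with FIRST {d}; in Q->R' P, R' is followed by P with FIRST {λ, c, e, x}; in Q->R' P, the suffix after R' is nullable, so FOLLOW(R') ⊇ FOLLOW(Q) = {$, c, d, e, x, z}. Thus FOLLOW(R') = {$, c, d, e, x, z}.

{$, c, d, e, x, z}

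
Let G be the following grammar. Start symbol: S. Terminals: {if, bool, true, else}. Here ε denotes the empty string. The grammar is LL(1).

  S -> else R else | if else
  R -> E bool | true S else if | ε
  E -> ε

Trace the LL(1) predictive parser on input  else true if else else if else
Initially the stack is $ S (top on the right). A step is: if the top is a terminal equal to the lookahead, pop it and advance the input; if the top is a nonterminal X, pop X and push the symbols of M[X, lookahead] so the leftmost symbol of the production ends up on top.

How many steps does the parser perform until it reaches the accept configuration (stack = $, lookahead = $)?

10

step 1: stack=$ S  input=else true if else else if else $  — expand S -> else R else
step 2: stack=$ else R else  input=else true if else else if else $  — match else
step 3: stack=$ else R  input=true if else else if else $  — expand R -> true S else if
step 4: stack=$ else if else S true  input=true if else else if else $  — match true
step 5: stack=$ else if else S  input=if else else if else $  — expand S -> if else
step 6: stack=$ else if else else if  input=if else else if else $  — match if
step 7: stack=$ else if else else  input=else else if else $  — match else
step 8: stack=$ else if else  input=else if else $  — match else
step 9: stack=$ else if  input=if else $  — match if
step 10: stack=$ else  input=else $  — match else
Accept reached after 10 steps.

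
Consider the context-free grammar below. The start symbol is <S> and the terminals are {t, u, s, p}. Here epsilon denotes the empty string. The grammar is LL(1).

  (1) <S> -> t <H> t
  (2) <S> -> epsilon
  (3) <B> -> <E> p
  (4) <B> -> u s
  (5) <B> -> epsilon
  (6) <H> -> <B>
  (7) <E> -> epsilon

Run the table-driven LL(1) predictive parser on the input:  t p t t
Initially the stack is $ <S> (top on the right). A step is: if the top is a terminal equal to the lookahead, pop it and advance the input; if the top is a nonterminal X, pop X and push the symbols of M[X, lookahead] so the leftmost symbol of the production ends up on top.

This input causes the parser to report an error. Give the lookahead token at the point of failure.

step 1: stack=$ <S>  input=t p t t $  — expand <S> -> t <H> t
step 2: stack=$ t <H> t  input=t p t t $  — match t
step 3: stack=$ t <H>  input=p t t $  — expand <H> -> <B>
step 4: stack=$ t <B>  input=p t t $  — expand <B> -> <E> p
step 5: stack=$ t p <E>  input=p t t $  — expand <E> -> epsilon
step 6: stack=$ t p  input=p t t $  — match p
step 7: stack=$ t  input=t t $  — match t
step 8: stack=$  input=t $  — error: stack empty but input remains

t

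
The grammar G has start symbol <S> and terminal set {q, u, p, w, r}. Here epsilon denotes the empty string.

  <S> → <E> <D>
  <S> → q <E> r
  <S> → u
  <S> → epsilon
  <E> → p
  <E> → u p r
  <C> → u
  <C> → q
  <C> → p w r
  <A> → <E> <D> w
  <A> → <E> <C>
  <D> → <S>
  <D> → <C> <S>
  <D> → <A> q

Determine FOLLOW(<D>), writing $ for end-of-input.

FIRST(<E>): from <E>→p we get {p}; from <E>→u p r we get {u}. So FIRST(<E>) = {p, u}.
FIRST(<C>): from <C>→u we get {u}; from <C>→q we get {q}; from <C>→p w r we get {p}. So FIRST(<C>) = {p, q, u}.
FIRST(<S>): from <S>→<E> <D> we get {p, u}; from <S>→q <E> r we get {q}; from <S>→u we get {u}; from <S>→epsilon we get {epsilon}. So FIRST(<S>) = {epsilon, p, q, u}.
FIRST(<A>): from <A>→<E> <D> w we get {p, u}; from <A>→<E> <C> we get {p, u}. So FIRST(<A>) = {p, u}.
FIRST(<D>): from <D>→<S> we get {epsilon, p, q, u}; from <D>→<C> <S> we get {p, q, u}; from <D>→<A> q we get {p, u}. So FIRST(<D>) = {epsilon, p, q, u}.
FOLLOW(<S>) includes $ since <S> is the start symbol.
FOLLOW(<A>): in <D>→<A> q, <A> is followed by q with FIRST {q}. Thus FOLLOW(<A>) = {q}.
FOLLOW(<S>): in <D>→<S>, the suffix after <S> is empty, so FOLLOW(<S>) ⊇ FOLLOW(<D>) = {$, w}; in <D>→<C> <S>, the suffix after <S> is empty, so FOLLOW(<S>) ⊇ FOLLOW(<D>) = {$, w}. Thus FOLLOW(<S>) = {$, w}.
FOLLOW(<E>): in <S>→<E> <D>, <E> is followed by <D> with FIRST {epsilon, p, q, u}; in <S>→<E> <D>, the suffix after <E> is nullable, so FOLLOW(<E>) ⊇ FOLLOW(<S>) = {$, w}; in <S>→q <E> r, <E> is followed by r with FIRST {r}; in <A>→<E> <D> w, <E> is followed by <D> w with FIRST {p, q, u, w}; in <A>→<E> <C>, <E> is followed by <C> with FIRST {p, q, u}. Thus FOLLOW(<E>) = {$, p, q, r, u, w}.
FOLLOW(<D>): in <S>→<E> <D>, the suffix after <D> is empty, so FOLLOW(<D>) ⊇ FOLLOW(<S>) = {$, w}; in <A>→<E> <D> w, <D> is followed by w with FIRST {w}. Thus FOLLOW(<D>) = {$, w}.
FOLLOW(<C>): in <A>→<E> <C>, the suffix after <C> is empty, so FOLLOW(<C>) ⊇ FOLLOW(<A>) = {q}; in <D>→<C> <S>, <C> is followed by <S> with FIRST {epsilon, p, q, u}; in <D>→<C> <S>, the suffix after <C> is nullable, so FOLLOW(<C>) ⊇ FOLLOW(<D>) = {$, w}. Thus FOLLOW(<C>) = {$, p, q, u, w}.

{$, w}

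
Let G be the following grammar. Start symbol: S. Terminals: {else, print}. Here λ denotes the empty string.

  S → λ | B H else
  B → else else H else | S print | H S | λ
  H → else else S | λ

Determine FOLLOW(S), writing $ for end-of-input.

{$, else, print}

FIRST(H): from H→else else S we get {else}; from H→λ we get {λ}. So FIRST(H) = {λ, else}.
FIRST(S): from S→λ we get {λ}; from S→B H else we get {else, print}. So FIRST(S) = {λ, else, print}.
FIRST(B): from B→else else H else we get {else}; from B→S print we get {else, print}; from B→H S we get {λ, else, print}; from B→λ we get {λ}. So FIRST(B) = {λ, else, print}.
FOLLOW(S) includes $ since S is the start symbol.
FOLLOW(B): in S→B H else, B is followed by H else with FIRST {else}. Thus FOLLOW(B) = {else}.
FOLLOW(H): in S→B H else, H is followed by else with FIRST {else}; in B→else else H else, H is followed by else with FIRST {else}; in B→H S, H is followed by S with FIRST {λ, else, print}; in B→H S, the suffix after H is nullable, so FOLLOW(H) ⊇ FOLLOW(B) = {else}. Thus FOLLOW(H) = {else, print}.
FOLLOW(S): in B→S print, S is followed by print with FIRST {print}; in B→H S, the suffix after S is empty, so FOLLOW(S) ⊇ FOLLOW(B) = {else}; in H→else else S, the suffix after S is empty, so FOLLOW(S) ⊇ FOLLOW(H) = {else, print}. Thus FOLLOW(S) = {$, else, print}.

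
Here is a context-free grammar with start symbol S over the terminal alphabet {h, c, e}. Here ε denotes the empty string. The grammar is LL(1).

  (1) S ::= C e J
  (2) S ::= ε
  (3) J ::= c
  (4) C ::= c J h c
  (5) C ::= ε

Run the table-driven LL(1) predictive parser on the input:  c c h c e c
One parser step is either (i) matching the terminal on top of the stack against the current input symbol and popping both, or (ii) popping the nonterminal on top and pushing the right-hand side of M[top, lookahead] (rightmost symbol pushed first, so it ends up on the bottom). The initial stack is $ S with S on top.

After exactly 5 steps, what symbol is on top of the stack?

h

step 1: stack=$ S  input=c c h c e c $  — expand S ::= C e J
step 2: stack=$ J e C  input=c c h c e c $  — expand C ::= c J h c
step 3: stack=$ J e c h J c  input=c c h c e c $  — match c
step 4: stack=$ J e c h J  input=c h c e c $  — expand J ::= c
step 5: stack=$ J e c h c  input=c h c e c $  — match c
Stack after step 5: $ J e c h (top = h).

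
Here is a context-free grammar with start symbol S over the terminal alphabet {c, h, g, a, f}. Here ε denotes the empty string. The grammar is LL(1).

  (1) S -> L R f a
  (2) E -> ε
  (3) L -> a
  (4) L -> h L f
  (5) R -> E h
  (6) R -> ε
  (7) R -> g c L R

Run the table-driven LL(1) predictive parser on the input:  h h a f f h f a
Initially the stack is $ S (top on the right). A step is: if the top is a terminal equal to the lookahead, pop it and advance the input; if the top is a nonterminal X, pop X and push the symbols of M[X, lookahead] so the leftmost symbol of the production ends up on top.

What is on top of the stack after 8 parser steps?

     Stack            Input              Action
  1  $ S              h h a f f h f a $  expand S -> L R f a
  2  $ a f R L        h h a f f h f a $  expand L -> h L f
  3  $ a f R f L h    h h a f f h f a $  match h
  4  $ a f R f L      h a f f h f a $    expand L -> h L f
  5  $ a f R f f L h  h a f f h f a $    match h
  6  $ a f R f f L    a f f h f a $      expand L -> a
  7  $ a f R f f a    a f f h f a $      match a
  8  $ a f R f f      f f h f a $        match f
Stack after step 8: $ a f R f (top = f).

f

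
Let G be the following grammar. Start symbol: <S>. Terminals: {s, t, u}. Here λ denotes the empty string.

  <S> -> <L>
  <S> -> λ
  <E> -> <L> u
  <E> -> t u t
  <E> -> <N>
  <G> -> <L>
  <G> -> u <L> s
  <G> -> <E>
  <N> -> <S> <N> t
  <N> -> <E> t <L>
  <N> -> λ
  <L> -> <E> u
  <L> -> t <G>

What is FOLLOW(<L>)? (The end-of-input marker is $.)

FIRST(<S>) = {λ, t, u}  (via <L>)
FIRST(<E>) = {λ, t, u}  (via <L> u, <N>)
FIRST(<N>) = {λ, t, u}  (via <S> <N> t, <E> t <L>)
FIRST(<L>) = {t, u}  (via <E> u)
FIRST(<G>) = {λ, t, u}  (via <L>, <E>)
FOLLOW(<S>) includes $ since <S> is the start symbol.
FOLLOW(<S>): in <N>-><S> <N> t, <S> is followed by <N> t with FIRST {t, u}. Thus FOLLOW(<S>) = {$, t, u}.
FOLLOW(<E>): in <G>-><E>, the suffix after <E> is empty, so FOLLOW(<E>) ⊇ FOLLOW(<G>) = {$, s, t, u}; in <N>-><E> t <L>, <E> is followed by t <L> with FIRST {t}; in <L>-><E> u, <E> is followed by u with FIRST {u}. Thus FOLLOW(<E>) = {$, s, t, u}.
FOLLOW(<N>): in <E>-><N>, the suffix after <N> is empty, so FOLLOW(<N>) ⊇ FOLLOW(<E>) = {$, s, t, u}; in <N>-><S> <N> t, <N> is followed by t with FIRST {t}. Thus FOLLOW(<N>) = {$, s, t, u}.
FOLLOW(<G>): in <L>->t <G>, the suffix after <G> is empty, so FOLLOW(<G>) ⊇ FOLLOW(<L>) = {$, s, t, u}. Thus FOLLOW(<G>) = {$, s, t, u}.
FOLLOW(<L>): in <S>-><L>, the suffix after <L> is empty, so FOLLOW(<L>) ⊇ FOLLOW(<S>) = {$, t, u}; in <E>-><L> u, <L> is followed by u with FIRST {u}; in <G>-><L>, the suffix after <L> is empty, so FOLLOW(<L>) ⊇ FOLLOW(<G>) = {$, s, t, u}; in <G>->u <L> s, <L> is followed by s with FIRST {s}; in <N>-><E> t <L>, the suffix after <L> is empty, so FOLLOW(<L>) ⊇ FOLLOW(<N>) = {$, s, t, u}. Thus FOLLOW(<L>) = {$, s, t, u}.

{$, s, t, u}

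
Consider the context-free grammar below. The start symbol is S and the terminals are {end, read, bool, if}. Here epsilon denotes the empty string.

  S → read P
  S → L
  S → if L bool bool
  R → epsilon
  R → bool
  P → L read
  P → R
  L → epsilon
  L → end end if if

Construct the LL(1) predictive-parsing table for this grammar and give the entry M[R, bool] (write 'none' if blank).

FIRST(R) = {epsilon, bool}
FIRST(L) = {epsilon, end}
FIRST(S) = {epsilon, end, if, read}  (via L)
FIRST(P) = {epsilon, bool, end, read}  (via L read, R)
FOLLOW(S) includes $ since S is the start symbol.
FOLLOW(P): in S→read P, the suffix after P is empty, so FOLLOW(P) ⊇ FOLLOW(S) = {$}. Thus FOLLOW(P) = {$}.
FOLLOW(R): in P→R, the suffix after R is empty, so FOLLOW(R) ⊇ FOLLOW(P) = {$}. Thus FOLLOW(R) = {$}.
For R → epsilon: FIRST(epsilon) = {epsilon}, so it goes in M[R, t] for t ∈ {}; since epsilon ∈ FIRST, also for every t ∈ FOLLOW(R) = {$}.
For R → bool: FIRST(bool) = {bool}, so it goes in M[R, t] for t ∈ {bool}.

R → bool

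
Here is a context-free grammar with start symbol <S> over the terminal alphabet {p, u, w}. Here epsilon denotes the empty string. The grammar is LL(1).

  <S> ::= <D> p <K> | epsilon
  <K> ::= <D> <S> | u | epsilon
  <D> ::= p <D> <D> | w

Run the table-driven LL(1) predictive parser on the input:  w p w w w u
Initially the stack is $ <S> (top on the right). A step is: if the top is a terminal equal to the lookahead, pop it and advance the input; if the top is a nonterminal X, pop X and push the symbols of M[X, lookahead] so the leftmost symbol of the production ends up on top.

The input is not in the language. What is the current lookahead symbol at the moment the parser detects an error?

w

step 1: stack=$ <S>  input=w p w w w u $  — expand <S> ::= <D> p <K>
step 2: stack=$ <K> p <D>  input=w p w w w u $  — expand <D> ::= w
step 3: stack=$ <K> p w  input=w p w w w u $  — match w
step 4: stack=$ <K> p  input=p w w w u $  — match p
step 5: stack=$ <K>  input=w w w u $  — expand <K> ::= <D> <S>
step 6: stack=$ <S> <D>  input=w w w u $  — expand <D> ::= w
step 7: stack=$ <S> w  input=w w w u $  — match w
step 8: stack=$ <S>  input=w w u $  — expand <S> ::= <D> p <K>
step 9: stack=$ <K> p <D>  input=w w u $  — expand <D> ::= w
step 10: stack=$ <K> p w  input=w w u $  — match w
step 11: stack=$ <K> p  input=w u $  — error: top is terminal p but lookahead is w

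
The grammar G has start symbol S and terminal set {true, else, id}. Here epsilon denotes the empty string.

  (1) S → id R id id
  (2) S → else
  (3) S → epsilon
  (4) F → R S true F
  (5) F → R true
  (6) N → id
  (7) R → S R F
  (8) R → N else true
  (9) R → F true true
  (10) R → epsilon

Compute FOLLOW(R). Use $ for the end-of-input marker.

FIRST(S) = {epsilon, else, id}
FIRST(N) = {id}
FIRST(F) = {else, id, true}  (via R S true F, R true)
FIRST(R) = {epsilon, else, id, true}  (via S R F, N else true, F true true)
FOLLOW(S) includes $ since S is the start symbol.
FOLLOW(S): in F→R S true F, S is followed by true F with FIRST {true}; in R→S R F, S is followed by R F with FIRST {else, id, true}. Thus FOLLOW(S) = {$, else, id, true}.
FOLLOW(N): in R→N else true, N is followed by else true with FIRST {else}. Thus FOLLOW(N) = {else}.
FOLLOW(R): in S→id R id id, R is followed by id id with FIRST {id}; in F→R S true F, R is followed by S true F with FIRST {else, id, true}; in F→R true, R is followed by true with FIRST {true}; in R→S R F, R is followed by F with FIRST {else, id, true}. Thus FOLLOW(R) = {else, id, true}.
FOLLOW(F): in F→R S true F, the suffix after F is empty (adds nothing new); in R→S R F, the suffix after F is empty, so FOLLOW(F) ⊇ FOLLOW(R) = {else, id, true}; in R→F true true, F is followed by true true with FIRST {true}. Thus FOLLOW(F) = {else, id, true}.

{else, id, true}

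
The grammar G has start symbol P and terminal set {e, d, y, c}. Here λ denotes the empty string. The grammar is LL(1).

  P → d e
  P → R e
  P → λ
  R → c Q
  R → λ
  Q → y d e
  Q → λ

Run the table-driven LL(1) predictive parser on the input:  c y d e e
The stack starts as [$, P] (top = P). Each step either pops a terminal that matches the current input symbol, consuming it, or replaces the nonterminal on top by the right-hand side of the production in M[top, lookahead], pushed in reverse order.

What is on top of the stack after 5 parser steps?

step 1: stack=$ P  input=c y d e e $  — expand P → R e
step 2: stack=$ e R  input=c y d e e $  — expand R → c Q
step 3: stack=$ e Q c  input=c y d e e $  — match c
step 4: stack=$ e Q  input=y d e e $  — expand Q → y d e
step 5: stack=$ e e d y  input=y d e e $  — match y
Stack after step 5: $ e e d (top = d).

d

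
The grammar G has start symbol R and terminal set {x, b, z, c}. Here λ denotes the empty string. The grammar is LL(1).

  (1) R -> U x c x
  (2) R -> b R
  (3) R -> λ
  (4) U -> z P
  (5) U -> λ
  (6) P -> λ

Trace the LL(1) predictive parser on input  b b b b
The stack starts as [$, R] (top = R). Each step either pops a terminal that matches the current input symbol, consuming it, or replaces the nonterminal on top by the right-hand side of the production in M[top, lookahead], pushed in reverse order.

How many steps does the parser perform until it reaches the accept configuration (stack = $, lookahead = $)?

step 1: stack=$ R  input=b b b b $  — expand R -> b R
step 2: stack=$ R b  input=b b b b $  — match b
step 3: stack=$ R  input=b b b $  — expand R -> b R
step 4: stack=$ R b  input=b b b $  — match b
step 5: stack=$ R  input=b b $  — expand R -> b R
step 6: stack=$ R b  input=b b $  — match b
step 7: stack=$ R  input=b $  — expand R -> b R
step 8: stack=$ R b  input=b $  — match b
step 9: stack=$ R  input=$  — expand R -> λ
Accept reached after 9 steps.

9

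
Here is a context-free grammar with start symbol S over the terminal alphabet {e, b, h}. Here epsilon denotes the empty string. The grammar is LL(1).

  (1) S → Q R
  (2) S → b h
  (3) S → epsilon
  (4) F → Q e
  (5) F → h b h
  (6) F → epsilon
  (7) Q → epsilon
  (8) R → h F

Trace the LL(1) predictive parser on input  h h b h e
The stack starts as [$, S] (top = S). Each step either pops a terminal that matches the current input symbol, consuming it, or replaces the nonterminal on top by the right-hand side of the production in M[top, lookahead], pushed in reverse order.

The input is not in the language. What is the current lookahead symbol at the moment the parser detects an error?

e

step 1: stack=$ S  input=h h b h e $  — expand S → Q R
step 2: stack=$ R Q  input=h h b h e $  — expand Q → epsilon
step 3: stack=$ R  input=h h b h e $  — expand R → h F
step 4: stack=$ F h  input=h h b h e $  — match h
step 5: stack=$ F  input=h b h e $  — expand F → h b h
step 6: stack=$ h b h  input=h b h e $  — match h
step 7: stack=$ h b  input=b h e $  — match b
step 8: stack=$ h  input=h e $  — match h
step 9: stack=$  input=e $  — error: stack empty but input remains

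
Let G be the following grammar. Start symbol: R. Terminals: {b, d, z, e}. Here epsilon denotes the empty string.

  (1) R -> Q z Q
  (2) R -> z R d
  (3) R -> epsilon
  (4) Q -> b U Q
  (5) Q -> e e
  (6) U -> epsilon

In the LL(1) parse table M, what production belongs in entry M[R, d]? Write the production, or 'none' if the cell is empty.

FIRST(Q) = {b, e}
FIRST(U) = {epsilon}
FIRST(R) = {epsilon, b, e, z}  (via Q z Q)
FOLLOW(R) includes $ since R is the start symbol.
FOLLOW(R): in R->z R d, R is followed by d with FIRST {d}. Thus FOLLOW(R) = {$, d}.
For R -> Q z Q: FIRST(Q z Q) = {b, e}, so it goes in M[R, t] for t ∈ {b, e}.
For R -> z R d: FIRST(z R d) = {z}, so it goes in M[R, t] for t ∈ {z}.
For R -> epsilon: FIRST(epsilon) = {epsilon}, so it goes in M[R, t] for t ∈ {}; since epsilon ∈ FIRST, also for every t ∈ FOLLOW(R) = {$, d}.

R -> epsilon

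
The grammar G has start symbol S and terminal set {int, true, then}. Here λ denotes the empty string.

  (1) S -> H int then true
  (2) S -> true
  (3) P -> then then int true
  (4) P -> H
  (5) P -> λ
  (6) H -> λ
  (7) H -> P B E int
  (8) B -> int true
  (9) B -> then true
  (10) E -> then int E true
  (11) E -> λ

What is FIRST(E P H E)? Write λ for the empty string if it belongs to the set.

{λ, int, then}

FIRST(B): from B->int true we get {int}; from B->then true we get {then}. So FIRST(B) = {int, then}.
FIRST(E): from E->then int E true we get {then}; from E->λ we get {λ}. So FIRST(E) = {λ, then}.
FIRST(S): from S->H int then true we get {int, then}; from S->true we get {true}. So FIRST(S) = {int, then, true}.
FIRST(P): from P->then then int true we get {then}; from P->H we get {λ, int, then}; from P->λ we get {λ}. So FIRST(P) = {λ, int, then}.
FIRST(H): from H->λ we get {λ}; from H->P B E int we get {int, then}. So FIRST(H) = {λ, int, then}.
FIRST(E P H E): take FIRST of each symbol in turn, carrying on past any symbol whose FIRST contains λ; result {λ, int, then}.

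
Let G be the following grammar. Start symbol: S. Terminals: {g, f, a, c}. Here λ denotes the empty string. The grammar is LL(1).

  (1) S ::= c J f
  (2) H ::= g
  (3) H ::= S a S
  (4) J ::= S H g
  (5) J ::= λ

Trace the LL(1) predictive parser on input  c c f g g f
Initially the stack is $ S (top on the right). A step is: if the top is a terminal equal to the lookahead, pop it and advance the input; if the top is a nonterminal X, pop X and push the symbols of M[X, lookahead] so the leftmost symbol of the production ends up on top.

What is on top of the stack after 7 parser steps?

H

     Stack          Input          Action
  1  $ S            c c f g g f $  expand S ::= c J f
  2  $ f J c        c c f g g f $  match c
  3  $ f J          c f g g f $    expand J ::= S H g
  4  $ f g H S      c f g g f $    expand S ::= c J f
  5  $ f g H f J c  c f g g f $    match c
  6  $ f g H f J    f g g f $      expand J ::= λ
  7  $ f g H f      f g g f $      match f
Stack after step 7: $ f g H (top = H).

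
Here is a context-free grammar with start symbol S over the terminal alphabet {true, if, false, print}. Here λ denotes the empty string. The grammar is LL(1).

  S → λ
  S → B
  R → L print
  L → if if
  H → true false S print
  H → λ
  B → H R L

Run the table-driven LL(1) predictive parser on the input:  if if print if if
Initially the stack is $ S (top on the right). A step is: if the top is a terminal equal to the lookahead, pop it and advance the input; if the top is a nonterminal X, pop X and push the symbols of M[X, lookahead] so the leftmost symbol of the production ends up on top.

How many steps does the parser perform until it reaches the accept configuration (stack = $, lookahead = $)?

11

      Stack            Input                Action
   1  $ S              if if print if if $  expand S → B
   2  $ B              if if print if if $  expand B → H R L
   3  $ L R H          if if print if if $  expand H → λ
   4  $ L R            if if print if if $  expand R → L print
   5  $ L print L      if if print if if $  expand L → if if
   6  $ L print if if  if if print if if $  match if
   7  $ L print if     if print if if $     match if
   8  $ L print        print if if $        match print
   9  $ L              if if $              expand L → if if
  10  $ if if          if if $              match if
  11  $ if             if $                 match if
Accept reached after 11 steps.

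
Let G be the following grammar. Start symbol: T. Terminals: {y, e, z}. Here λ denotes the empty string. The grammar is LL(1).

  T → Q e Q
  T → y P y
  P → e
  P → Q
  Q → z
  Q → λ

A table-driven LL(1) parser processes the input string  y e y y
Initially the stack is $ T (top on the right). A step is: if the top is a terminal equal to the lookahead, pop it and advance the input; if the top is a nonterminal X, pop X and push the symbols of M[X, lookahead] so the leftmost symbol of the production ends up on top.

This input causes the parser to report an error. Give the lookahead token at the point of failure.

y

step 1: stack=$ T  input=y e y y $  — expand T → y P y
step 2: stack=$ y P y  input=y e y y $  — match y
step 3: stack=$ y P  input=e y y $  — expand P → e
step 4: stack=$ y e  input=e y y $  — match e
step 5: stack=$ y  input=y y $  — match y
step 6: stack=$  input=y $  — error: stack empty but input remains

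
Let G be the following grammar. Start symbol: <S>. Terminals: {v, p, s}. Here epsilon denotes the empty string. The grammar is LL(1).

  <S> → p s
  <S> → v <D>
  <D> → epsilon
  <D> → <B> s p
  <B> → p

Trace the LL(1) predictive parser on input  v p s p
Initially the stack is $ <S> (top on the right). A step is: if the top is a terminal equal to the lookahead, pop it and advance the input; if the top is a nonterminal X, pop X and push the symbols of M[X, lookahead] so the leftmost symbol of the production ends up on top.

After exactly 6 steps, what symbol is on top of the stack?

     Stack      Input      Action
  1  $ <S>      v p s p $  expand <S> → v <D>
  2  $ <D> v    v p s p $  match v
  3  $ <D>      p s p $    expand <D> → <B> s p
  4  $ p s <B>  p s p $    expand <B> → p
  5  $ p s p    p s p $    match p
  6  $ p s      s p $      match s
Stack after step 6: $ p (top = p).

p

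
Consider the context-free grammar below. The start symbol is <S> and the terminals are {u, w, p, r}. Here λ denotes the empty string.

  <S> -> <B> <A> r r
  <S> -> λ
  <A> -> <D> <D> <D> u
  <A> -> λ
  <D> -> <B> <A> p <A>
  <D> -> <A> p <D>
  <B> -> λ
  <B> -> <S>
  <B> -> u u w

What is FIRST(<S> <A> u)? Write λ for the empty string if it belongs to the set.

{p, r, u}

FIRST(<S>): from <S>-><B> <A> r r we get {p, r, u}; from <S>->λ we get {λ}. So FIRST(<S>) = {λ, p, r, u}.
FIRST(<B>): from <B>->λ we get {λ}; from <B>-><S> we get {λ, p, r, u}; from <B>->u u w we get {u}. So FIRST(<B>) = {λ, p, r, u}.
FIRST(<A>): from <A>-><D> <D> <D> u we get {p, r, u}; from <A>->λ we get {λ}. So FIRST(<A>) = {λ, p, r, u}.
FIRST(<D>): from <D>-><B> <A> p <A> we get {p, r, u}; from <D>-><A> p <D> we get {p, r, u}. So FIRST(<D>) = {p, r, u}.
FIRST(<S> <A> u): take FIRST of each symbol in turn, carrying on past any symbol whose FIRST contains λ; result {p, r, u}.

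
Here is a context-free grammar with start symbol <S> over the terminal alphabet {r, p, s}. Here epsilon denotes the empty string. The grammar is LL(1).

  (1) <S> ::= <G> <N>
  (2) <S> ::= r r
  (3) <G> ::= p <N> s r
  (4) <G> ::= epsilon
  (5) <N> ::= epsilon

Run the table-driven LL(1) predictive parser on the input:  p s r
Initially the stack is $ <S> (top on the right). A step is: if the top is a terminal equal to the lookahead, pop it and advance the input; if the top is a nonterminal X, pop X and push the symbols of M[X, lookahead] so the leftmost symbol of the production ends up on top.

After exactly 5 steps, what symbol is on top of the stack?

r

step 1: stack=$ <S>  input=p s r $  — expand <S> ::= <G> <N>
step 2: stack=$ <N> <G>  input=p s r $  — expand <G> ::= p <N> s r
step 3: stack=$ <N> r s <N> p  input=p s r $  — match p
step 4: stack=$ <N> r s <N>  input=s r $  — expand <N> ::= epsilon
step 5: stack=$ <N> r s  input=s r $  — match s
Stack after step 5: $ <N> r (top = r).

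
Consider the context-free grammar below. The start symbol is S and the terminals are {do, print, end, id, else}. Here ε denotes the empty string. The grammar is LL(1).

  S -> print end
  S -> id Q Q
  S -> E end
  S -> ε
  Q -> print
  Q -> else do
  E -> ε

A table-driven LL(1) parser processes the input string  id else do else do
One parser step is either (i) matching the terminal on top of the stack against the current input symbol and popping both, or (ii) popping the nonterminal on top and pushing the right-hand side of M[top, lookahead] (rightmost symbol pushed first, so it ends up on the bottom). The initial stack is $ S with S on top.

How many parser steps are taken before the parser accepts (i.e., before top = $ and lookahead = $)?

8

step 1: stack=$ S  input=id else do else do $  — expand S -> id Q Q
step 2: stack=$ Q Q id  input=id else do else do $  — match id
step 3: stack=$ Q Q  input=else do else do $  — expand Q -> else do
step 4: stack=$ Q do else  input=else do else do $  — match else
step 5: stack=$ Q do  input=do else do $  — match do
step 6: stack=$ Q  input=else do $  — expand Q -> else do
step 7: stack=$ do else  input=else do $  — match else
step 8: stack=$ do  input=do $  — match do
Accept reached after 8 steps.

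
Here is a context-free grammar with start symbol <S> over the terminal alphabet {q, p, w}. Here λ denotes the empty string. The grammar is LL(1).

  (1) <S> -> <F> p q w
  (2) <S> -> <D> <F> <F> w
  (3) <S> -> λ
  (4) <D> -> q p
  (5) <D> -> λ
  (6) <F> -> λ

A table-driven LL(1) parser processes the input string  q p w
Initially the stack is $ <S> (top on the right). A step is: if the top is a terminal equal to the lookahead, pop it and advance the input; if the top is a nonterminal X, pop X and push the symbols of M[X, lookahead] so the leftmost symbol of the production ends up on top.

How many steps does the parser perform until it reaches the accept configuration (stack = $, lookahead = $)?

7

     Stack            Input    Action
  1  $ <S>            q p w $  expand <S> -> <D> <F> <F> w
  2  $ w <F> <F> <D>  q p w $  expand <D> -> q p
  3  $ w <F> <F> p q  q p w $  match q
  4  $ w <F> <F> p    p w $    match p
  5  $ w <F> <F>      w $      expand <F> -> λ
  6  $ w <F>          w $      expand <F> -> λ
  7  $ w              w $      match w
Accept reached after 7 steps.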